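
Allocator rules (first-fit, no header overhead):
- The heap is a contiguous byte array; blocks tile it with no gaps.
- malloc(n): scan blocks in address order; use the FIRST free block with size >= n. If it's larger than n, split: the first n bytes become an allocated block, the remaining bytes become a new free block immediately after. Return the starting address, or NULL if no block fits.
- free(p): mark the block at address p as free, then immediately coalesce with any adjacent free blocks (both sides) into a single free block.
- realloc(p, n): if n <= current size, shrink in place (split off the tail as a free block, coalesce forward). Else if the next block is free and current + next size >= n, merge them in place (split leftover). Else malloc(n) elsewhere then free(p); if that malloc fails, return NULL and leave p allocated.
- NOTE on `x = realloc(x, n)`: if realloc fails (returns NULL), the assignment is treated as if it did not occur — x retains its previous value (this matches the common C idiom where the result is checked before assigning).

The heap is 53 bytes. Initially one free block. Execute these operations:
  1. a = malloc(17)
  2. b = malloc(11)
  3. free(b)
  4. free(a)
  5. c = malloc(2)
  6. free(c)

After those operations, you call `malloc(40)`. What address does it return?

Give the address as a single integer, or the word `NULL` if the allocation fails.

Answer: 0

Derivation:
Op 1: a = malloc(17) -> a = 0; heap: [0-16 ALLOC][17-52 FREE]
Op 2: b = malloc(11) -> b = 17; heap: [0-16 ALLOC][17-27 ALLOC][28-52 FREE]
Op 3: free(b) -> (freed b); heap: [0-16 ALLOC][17-52 FREE]
Op 4: free(a) -> (freed a); heap: [0-52 FREE]
Op 5: c = malloc(2) -> c = 0; heap: [0-1 ALLOC][2-52 FREE]
Op 6: free(c) -> (freed c); heap: [0-52 FREE]
malloc(40): first-fit scan over [0-52 FREE] -> 0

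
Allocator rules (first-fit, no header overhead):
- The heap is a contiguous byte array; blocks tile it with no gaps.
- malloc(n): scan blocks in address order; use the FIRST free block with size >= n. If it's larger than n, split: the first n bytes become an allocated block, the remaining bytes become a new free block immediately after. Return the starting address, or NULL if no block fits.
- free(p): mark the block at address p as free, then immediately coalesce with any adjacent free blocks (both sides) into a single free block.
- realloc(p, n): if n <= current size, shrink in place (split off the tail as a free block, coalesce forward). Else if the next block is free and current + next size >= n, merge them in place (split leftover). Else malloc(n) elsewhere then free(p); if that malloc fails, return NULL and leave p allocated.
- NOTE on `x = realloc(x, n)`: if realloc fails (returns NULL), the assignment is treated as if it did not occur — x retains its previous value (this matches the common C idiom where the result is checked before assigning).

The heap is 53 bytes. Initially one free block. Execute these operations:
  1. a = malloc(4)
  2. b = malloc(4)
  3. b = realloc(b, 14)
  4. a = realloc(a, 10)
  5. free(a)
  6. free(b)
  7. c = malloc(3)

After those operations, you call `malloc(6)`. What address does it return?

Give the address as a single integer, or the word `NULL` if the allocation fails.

Answer: 3

Derivation:
Op 1: a = malloc(4) -> a = 0; heap: [0-3 ALLOC][4-52 FREE]
Op 2: b = malloc(4) -> b = 4; heap: [0-3 ALLOC][4-7 ALLOC][8-52 FREE]
Op 3: b = realloc(b, 14) -> b = 4; heap: [0-3 ALLOC][4-17 ALLOC][18-52 FREE]
Op 4: a = realloc(a, 10) -> a = 18; heap: [0-3 FREE][4-17 ALLOC][18-27 ALLOC][28-52 FREE]
Op 5: free(a) -> (freed a); heap: [0-3 FREE][4-17 ALLOC][18-52 FREE]
Op 6: free(b) -> (freed b); heap: [0-52 FREE]
Op 7: c = malloc(3) -> c = 0; heap: [0-2 ALLOC][3-52 FREE]
malloc(6): first-fit scan over [0-2 ALLOC][3-52 FREE] -> 3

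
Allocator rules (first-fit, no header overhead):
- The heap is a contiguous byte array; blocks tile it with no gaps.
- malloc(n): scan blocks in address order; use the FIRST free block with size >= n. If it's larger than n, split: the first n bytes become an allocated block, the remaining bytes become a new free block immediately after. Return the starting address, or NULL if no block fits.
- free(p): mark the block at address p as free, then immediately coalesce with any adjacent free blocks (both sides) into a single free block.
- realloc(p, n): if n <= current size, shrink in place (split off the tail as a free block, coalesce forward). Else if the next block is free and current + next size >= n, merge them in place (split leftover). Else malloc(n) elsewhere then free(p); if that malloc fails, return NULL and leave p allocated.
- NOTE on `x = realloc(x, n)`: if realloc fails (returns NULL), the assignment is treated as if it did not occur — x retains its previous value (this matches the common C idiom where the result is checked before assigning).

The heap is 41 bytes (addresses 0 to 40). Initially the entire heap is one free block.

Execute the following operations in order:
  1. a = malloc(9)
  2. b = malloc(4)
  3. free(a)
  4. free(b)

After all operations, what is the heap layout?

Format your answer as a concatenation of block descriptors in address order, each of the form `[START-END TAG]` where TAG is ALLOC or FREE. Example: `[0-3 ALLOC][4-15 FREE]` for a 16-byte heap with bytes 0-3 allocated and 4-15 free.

Answer: [0-40 FREE]

Derivation:
Op 1: a = malloc(9) -> a = 0; heap: [0-8 ALLOC][9-40 FREE]
Op 2: b = malloc(4) -> b = 9; heap: [0-8 ALLOC][9-12 ALLOC][13-40 FREE]
Op 3: free(a) -> (freed a); heap: [0-8 FREE][9-12 ALLOC][13-40 FREE]
Op 4: free(b) -> (freed b); heap: [0-40 FREE]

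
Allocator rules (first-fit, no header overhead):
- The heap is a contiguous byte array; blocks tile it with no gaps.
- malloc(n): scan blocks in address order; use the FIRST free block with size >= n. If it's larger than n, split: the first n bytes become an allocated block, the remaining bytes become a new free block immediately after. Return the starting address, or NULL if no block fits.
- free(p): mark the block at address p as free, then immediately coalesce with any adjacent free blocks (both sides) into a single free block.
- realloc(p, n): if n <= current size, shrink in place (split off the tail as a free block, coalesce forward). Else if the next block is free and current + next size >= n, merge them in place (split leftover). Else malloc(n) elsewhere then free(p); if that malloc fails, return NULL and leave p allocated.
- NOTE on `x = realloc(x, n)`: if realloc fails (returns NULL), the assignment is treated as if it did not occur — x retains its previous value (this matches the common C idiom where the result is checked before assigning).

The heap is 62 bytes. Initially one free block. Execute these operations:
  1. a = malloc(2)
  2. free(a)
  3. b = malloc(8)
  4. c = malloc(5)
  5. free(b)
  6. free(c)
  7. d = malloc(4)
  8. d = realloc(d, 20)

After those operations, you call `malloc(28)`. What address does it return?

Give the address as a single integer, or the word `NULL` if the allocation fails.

Answer: 20

Derivation:
Op 1: a = malloc(2) -> a = 0; heap: [0-1 ALLOC][2-61 FREE]
Op 2: free(a) -> (freed a); heap: [0-61 FREE]
Op 3: b = malloc(8) -> b = 0; heap: [0-7 ALLOC][8-61 FREE]
Op 4: c = malloc(5) -> c = 8; heap: [0-7 ALLOC][8-12 ALLOC][13-61 FREE]
Op 5: free(b) -> (freed b); heap: [0-7 FREE][8-12 ALLOC][13-61 FREE]
Op 6: free(c) -> (freed c); heap: [0-61 FREE]
Op 7: d = malloc(4) -> d = 0; heap: [0-3 ALLOC][4-61 FREE]
Op 8: d = realloc(d, 20) -> d = 0; heap: [0-19 ALLOC][20-61 FREE]
malloc(28): first-fit scan over [0-19 ALLOC][20-61 FREE] -> 20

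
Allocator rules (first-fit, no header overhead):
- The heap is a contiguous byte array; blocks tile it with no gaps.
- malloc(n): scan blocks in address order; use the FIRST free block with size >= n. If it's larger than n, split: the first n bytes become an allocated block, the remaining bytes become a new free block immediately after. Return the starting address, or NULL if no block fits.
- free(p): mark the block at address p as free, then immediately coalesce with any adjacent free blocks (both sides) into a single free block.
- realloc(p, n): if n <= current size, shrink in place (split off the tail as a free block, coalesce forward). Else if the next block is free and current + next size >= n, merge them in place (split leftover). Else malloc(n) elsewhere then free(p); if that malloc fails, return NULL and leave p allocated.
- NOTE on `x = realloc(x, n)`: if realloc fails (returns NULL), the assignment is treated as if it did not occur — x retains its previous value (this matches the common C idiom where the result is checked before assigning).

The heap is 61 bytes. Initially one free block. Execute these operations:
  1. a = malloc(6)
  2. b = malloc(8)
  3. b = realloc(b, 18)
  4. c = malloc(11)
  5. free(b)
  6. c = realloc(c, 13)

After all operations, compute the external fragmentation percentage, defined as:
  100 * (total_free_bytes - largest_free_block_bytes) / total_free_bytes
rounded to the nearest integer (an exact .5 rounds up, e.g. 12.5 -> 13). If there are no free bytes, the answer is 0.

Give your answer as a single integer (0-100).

Op 1: a = malloc(6) -> a = 0; heap: [0-5 ALLOC][6-60 FREE]
Op 2: b = malloc(8) -> b = 6; heap: [0-5 ALLOC][6-13 ALLOC][14-60 FREE]
Op 3: b = realloc(b, 18) -> b = 6; heap: [0-5 ALLOC][6-23 ALLOC][24-60 FREE]
Op 4: c = malloc(11) -> c = 24; heap: [0-5 ALLOC][6-23 ALLOC][24-34 ALLOC][35-60 FREE]
Op 5: free(b) -> (freed b); heap: [0-5 ALLOC][6-23 FREE][24-34 ALLOC][35-60 FREE]
Op 6: c = realloc(c, 13) -> c = 24; heap: [0-5 ALLOC][6-23 FREE][24-36 ALLOC][37-60 FREE]
Free blocks: [18 24] total_free=42 largest=24 -> 100*(42-24)/42 = 1800/42 ≈ 42.857 -> rounds to 43

Answer: 43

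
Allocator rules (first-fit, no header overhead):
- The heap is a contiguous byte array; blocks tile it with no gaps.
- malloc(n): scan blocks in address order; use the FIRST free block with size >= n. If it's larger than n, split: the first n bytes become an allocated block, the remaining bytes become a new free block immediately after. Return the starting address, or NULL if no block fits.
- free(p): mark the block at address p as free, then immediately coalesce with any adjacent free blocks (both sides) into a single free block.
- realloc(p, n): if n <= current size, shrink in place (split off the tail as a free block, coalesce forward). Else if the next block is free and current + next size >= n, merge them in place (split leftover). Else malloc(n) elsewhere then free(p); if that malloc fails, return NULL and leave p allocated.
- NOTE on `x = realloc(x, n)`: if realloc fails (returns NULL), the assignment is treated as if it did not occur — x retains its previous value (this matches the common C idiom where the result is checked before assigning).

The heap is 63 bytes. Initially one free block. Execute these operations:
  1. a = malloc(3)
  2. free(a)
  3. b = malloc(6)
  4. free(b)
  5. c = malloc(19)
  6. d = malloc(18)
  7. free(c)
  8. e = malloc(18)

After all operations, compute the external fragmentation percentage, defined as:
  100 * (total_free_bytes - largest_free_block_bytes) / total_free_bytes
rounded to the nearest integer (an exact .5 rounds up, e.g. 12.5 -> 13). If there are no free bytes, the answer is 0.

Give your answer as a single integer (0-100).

Answer: 4

Derivation:
Op 1: a = malloc(3) -> a = 0; heap: [0-2 ALLOC][3-62 FREE]
Op 2: free(a) -> (freed a); heap: [0-62 FREE]
Op 3: b = malloc(6) -> b = 0; heap: [0-5 ALLOC][6-62 FREE]
Op 4: free(b) -> (freed b); heap: [0-62 FREE]
Op 5: c = malloc(19) -> c = 0; heap: [0-18 ALLOC][19-62 FREE]
Op 6: d = malloc(18) -> d = 19; heap: [0-18 ALLOC][19-36 ALLOC][37-62 FREE]
Op 7: free(c) -> (freed c); heap: [0-18 FREE][19-36 ALLOC][37-62 FREE]
Op 8: e = malloc(18) -> e = 0; heap: [0-17 ALLOC][18-18 FREE][19-36 ALLOC][37-62 FREE]
Free blocks: [1 26] total_free=27 largest=26 -> 100*(27-26)/27 = 100/27 ≈ 3.704 -> rounds to 4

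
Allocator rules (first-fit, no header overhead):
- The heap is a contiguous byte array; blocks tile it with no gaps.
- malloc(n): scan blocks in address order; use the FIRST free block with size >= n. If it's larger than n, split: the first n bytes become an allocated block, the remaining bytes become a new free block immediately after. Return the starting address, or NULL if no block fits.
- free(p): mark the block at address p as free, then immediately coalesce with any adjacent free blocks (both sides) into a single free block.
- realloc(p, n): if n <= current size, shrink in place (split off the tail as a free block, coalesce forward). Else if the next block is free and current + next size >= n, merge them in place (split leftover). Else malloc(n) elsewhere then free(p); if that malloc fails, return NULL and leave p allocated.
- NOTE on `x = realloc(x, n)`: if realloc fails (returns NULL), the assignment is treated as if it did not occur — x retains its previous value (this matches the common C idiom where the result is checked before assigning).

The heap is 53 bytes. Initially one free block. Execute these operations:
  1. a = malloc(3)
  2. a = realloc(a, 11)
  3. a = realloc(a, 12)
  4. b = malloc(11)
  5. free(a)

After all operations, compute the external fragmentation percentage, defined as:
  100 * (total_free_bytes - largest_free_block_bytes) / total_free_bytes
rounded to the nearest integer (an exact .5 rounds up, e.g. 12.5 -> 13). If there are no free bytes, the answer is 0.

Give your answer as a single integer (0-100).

Answer: 29

Derivation:
Op 1: a = malloc(3) -> a = 0; heap: [0-2 ALLOC][3-52 FREE]
Op 2: a = realloc(a, 11) -> a = 0; heap: [0-10 ALLOC][11-52 FREE]
Op 3: a = realloc(a, 12) -> a = 0; heap: [0-11 ALLOC][12-52 FREE]
Op 4: b = malloc(11) -> b = 12; heap: [0-11 ALLOC][12-22 ALLOC][23-52 FREE]
Op 5: free(a) -> (freed a); heap: [0-11 FREE][12-22 ALLOC][23-52 FREE]
Free blocks: [12 30] total_free=42 largest=30 -> 100*(42-30)/42 = 1200/42 ≈ 28.571 -> rounds to 29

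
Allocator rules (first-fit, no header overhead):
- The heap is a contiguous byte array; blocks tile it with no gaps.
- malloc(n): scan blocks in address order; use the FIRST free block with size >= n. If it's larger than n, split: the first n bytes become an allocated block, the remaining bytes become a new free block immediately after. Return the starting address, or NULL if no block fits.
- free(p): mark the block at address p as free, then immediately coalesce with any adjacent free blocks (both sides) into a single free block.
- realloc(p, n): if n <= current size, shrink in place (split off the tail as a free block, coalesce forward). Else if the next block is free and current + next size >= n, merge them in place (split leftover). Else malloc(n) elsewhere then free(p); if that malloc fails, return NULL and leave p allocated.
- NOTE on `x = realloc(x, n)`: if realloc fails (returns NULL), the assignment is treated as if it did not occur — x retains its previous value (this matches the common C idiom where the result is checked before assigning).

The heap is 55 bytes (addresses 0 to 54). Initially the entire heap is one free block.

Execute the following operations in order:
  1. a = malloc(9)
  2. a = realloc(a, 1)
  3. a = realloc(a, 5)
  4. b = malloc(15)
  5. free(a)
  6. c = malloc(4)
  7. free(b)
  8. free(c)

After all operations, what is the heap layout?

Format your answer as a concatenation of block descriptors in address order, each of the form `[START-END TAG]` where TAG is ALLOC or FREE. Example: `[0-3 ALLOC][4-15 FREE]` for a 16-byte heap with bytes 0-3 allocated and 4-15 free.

Answer: [0-54 FREE]

Derivation:
Op 1: a = malloc(9) -> a = 0; heap: [0-8 ALLOC][9-54 FREE]
Op 2: a = realloc(a, 1) -> a = 0; heap: [0-0 ALLOC][1-54 FREE]
Op 3: a = realloc(a, 5) -> a = 0; heap: [0-4 ALLOC][5-54 FREE]
Op 4: b = malloc(15) -> b = 5; heap: [0-4 ALLOC][5-19 ALLOC][20-54 FREE]
Op 5: free(a) -> (freed a); heap: [0-4 FREE][5-19 ALLOC][20-54 FREE]
Op 6: c = malloc(4) -> c = 0; heap: [0-3 ALLOC][4-4 FREE][5-19 ALLOC][20-54 FREE]
Op 7: free(b) -> (freed b); heap: [0-3 ALLOC][4-54 FREE]
Op 8: free(c) -> (freed c); heap: [0-54 FREE]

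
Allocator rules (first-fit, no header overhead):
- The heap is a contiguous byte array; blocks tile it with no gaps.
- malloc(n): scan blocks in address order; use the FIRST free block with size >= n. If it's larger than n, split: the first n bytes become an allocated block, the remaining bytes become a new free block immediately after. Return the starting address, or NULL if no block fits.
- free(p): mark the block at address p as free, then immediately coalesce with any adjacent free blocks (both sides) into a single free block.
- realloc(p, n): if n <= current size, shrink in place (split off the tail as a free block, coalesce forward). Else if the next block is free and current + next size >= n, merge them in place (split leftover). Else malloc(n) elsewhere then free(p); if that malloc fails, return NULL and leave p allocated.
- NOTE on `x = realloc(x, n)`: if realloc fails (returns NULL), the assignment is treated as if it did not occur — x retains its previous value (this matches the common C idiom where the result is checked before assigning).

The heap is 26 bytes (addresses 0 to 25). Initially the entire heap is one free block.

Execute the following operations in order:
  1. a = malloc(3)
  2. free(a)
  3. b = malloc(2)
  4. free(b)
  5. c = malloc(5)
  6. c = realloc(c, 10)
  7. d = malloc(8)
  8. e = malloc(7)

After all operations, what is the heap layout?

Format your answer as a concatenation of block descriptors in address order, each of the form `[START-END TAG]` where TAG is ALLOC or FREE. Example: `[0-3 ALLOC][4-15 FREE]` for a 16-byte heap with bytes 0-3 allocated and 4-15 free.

Answer: [0-9 ALLOC][10-17 ALLOC][18-24 ALLOC][25-25 FREE]

Derivation:
Op 1: a = malloc(3) -> a = 0; heap: [0-2 ALLOC][3-25 FREE]
Op 2: free(a) -> (freed a); heap: [0-25 FREE]
Op 3: b = malloc(2) -> b = 0; heap: [0-1 ALLOC][2-25 FREE]
Op 4: free(b) -> (freed b); heap: [0-25 FREE]
Op 5: c = malloc(5) -> c = 0; heap: [0-4 ALLOC][5-25 FREE]
Op 6: c = realloc(c, 10) -> c = 0; heap: [0-9 ALLOC][10-25 FREE]
Op 7: d = malloc(8) -> d = 10; heap: [0-9 ALLOC][10-17 ALLOC][18-25 FREE]
Op 8: e = malloc(7) -> e = 18; heap: [0-9 ALLOC][10-17 ALLOC][18-24 ALLOC][25-25 FREE]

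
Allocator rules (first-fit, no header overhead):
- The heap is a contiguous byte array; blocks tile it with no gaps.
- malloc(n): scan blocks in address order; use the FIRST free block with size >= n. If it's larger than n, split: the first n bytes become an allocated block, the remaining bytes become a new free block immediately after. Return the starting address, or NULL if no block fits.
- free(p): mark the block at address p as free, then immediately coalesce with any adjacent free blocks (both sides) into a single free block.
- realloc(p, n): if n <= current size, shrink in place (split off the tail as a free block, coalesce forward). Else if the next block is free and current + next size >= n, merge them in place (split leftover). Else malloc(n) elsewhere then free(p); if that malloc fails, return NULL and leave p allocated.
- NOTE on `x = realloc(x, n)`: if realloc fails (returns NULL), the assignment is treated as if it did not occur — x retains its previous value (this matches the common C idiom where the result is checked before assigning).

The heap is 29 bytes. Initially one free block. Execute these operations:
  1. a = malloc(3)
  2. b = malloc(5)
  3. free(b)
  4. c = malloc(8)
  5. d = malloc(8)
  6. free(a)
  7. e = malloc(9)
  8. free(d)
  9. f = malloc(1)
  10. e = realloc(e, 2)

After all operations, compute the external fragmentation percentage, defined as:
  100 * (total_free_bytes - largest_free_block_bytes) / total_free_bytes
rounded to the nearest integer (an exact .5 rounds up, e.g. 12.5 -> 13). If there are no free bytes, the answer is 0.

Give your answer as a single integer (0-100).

Op 1: a = malloc(3) -> a = 0; heap: [0-2 ALLOC][3-28 FREE]
Op 2: b = malloc(5) -> b = 3; heap: [0-2 ALLOC][3-7 ALLOC][8-28 FREE]
Op 3: free(b) -> (freed b); heap: [0-2 ALLOC][3-28 FREE]
Op 4: c = malloc(8) -> c = 3; heap: [0-2 ALLOC][3-10 ALLOC][11-28 FREE]
Op 5: d = malloc(8) -> d = 11; heap: [0-2 ALLOC][3-10 ALLOC][11-18 ALLOC][19-28 FREE]
Op 6: free(a) -> (freed a); heap: [0-2 FREE][3-10 ALLOC][11-18 ALLOC][19-28 FREE]
Op 7: e = malloc(9) -> e = 19; heap: [0-2 FREE][3-10 ALLOC][11-18 ALLOC][19-27 ALLOC][28-28 FREE]
Op 8: free(d) -> (freed d); heap: [0-2 FREE][3-10 ALLOC][11-18 FREE][19-27 ALLOC][28-28 FREE]
Op 9: f = malloc(1) -> f = 0; heap: [0-0 ALLOC][1-2 FREE][3-10 ALLOC][11-18 FREE][19-27 ALLOC][28-28 FREE]
Op 10: e = realloc(e, 2) -> e = 19; heap: [0-0 ALLOC][1-2 FREE][3-10 ALLOC][11-18 FREE][19-20 ALLOC][21-28 FREE]
Free blocks: [2 8 8] total_free=18 largest=8 -> 100*(18-8)/18 = 1000/18 ≈ 55.556 -> rounds to 56

Answer: 56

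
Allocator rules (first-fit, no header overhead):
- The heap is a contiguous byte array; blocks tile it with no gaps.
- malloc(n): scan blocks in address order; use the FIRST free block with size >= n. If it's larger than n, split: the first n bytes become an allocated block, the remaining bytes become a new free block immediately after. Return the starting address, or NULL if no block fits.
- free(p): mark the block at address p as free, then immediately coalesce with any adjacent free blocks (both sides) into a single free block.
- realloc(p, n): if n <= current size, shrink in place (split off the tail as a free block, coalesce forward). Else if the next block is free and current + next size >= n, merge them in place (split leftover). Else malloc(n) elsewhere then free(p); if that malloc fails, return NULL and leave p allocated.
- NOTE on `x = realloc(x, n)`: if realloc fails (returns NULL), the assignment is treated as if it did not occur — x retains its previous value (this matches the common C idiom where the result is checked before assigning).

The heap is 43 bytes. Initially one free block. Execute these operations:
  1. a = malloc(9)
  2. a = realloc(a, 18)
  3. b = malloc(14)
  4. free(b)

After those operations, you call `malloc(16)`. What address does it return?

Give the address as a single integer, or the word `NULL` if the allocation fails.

Answer: 18

Derivation:
Op 1: a = malloc(9) -> a = 0; heap: [0-8 ALLOC][9-42 FREE]
Op 2: a = realloc(a, 18) -> a = 0; heap: [0-17 ALLOC][18-42 FREE]
Op 3: b = malloc(14) -> b = 18; heap: [0-17 ALLOC][18-31 ALLOC][32-42 FREE]
Op 4: free(b) -> (freed b); heap: [0-17 ALLOC][18-42 FREE]
malloc(16): first-fit scan over [0-17 ALLOC][18-42 FREE] -> 18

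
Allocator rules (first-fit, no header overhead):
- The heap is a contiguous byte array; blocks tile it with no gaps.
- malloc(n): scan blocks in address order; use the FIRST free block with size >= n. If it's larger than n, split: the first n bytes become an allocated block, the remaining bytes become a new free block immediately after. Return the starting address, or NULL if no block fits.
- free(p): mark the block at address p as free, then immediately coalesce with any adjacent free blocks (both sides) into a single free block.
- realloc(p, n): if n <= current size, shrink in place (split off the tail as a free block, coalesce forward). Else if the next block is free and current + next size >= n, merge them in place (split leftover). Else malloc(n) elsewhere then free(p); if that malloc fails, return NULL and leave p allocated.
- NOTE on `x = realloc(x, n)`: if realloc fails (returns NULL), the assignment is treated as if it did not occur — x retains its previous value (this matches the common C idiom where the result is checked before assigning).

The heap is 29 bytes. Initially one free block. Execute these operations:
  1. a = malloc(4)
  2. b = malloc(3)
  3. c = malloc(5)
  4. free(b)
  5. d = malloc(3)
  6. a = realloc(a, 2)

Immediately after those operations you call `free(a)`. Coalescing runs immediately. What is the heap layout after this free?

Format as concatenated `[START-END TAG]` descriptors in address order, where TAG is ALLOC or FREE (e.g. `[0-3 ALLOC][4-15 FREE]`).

Answer: [0-3 FREE][4-6 ALLOC][7-11 ALLOC][12-28 FREE]

Derivation:
Op 1: a = malloc(4) -> a = 0; heap: [0-3 ALLOC][4-28 FREE]
Op 2: b = malloc(3) -> b = 4; heap: [0-3 ALLOC][4-6 ALLOC][7-28 FREE]
Op 3: c = malloc(5) -> c = 7; heap: [0-3 ALLOC][4-6 ALLOC][7-11 ALLOC][12-28 FREE]
Op 4: free(b) -> (freed b); heap: [0-3 ALLOC][4-6 FREE][7-11 ALLOC][12-28 FREE]
Op 5: d = malloc(3) -> d = 4; heap: [0-3 ALLOC][4-6 ALLOC][7-11 ALLOC][12-28 FREE]
Op 6: a = realloc(a, 2) -> a = 0; heap: [0-1 ALLOC][2-3 FREE][4-6 ALLOC][7-11 ALLOC][12-28 FREE]
free(a): a = 0 -> block [0-1 ALLOC]; mark free, coalesce with adjacent free neighbors -> [0-3 FREE][4-6 ALLOC][7-11 ALLOC][12-28 FREE]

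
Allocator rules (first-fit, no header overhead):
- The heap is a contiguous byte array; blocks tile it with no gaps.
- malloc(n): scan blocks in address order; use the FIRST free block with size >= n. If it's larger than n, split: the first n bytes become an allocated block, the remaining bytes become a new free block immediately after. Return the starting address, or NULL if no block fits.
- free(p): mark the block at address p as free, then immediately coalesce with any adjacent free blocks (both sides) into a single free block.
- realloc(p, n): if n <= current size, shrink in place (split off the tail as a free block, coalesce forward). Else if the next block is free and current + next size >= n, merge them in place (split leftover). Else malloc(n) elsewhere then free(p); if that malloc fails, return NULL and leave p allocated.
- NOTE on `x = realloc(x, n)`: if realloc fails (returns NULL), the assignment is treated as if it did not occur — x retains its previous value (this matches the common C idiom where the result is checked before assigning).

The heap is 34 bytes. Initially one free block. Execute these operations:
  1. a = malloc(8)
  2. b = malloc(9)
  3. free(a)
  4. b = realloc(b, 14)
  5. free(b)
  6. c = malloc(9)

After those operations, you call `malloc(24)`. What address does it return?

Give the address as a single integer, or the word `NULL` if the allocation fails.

Answer: 9

Derivation:
Op 1: a = malloc(8) -> a = 0; heap: [0-7 ALLOC][8-33 FREE]
Op 2: b = malloc(9) -> b = 8; heap: [0-7 ALLOC][8-16 ALLOC][17-33 FREE]
Op 3: free(a) -> (freed a); heap: [0-7 FREE][8-16 ALLOC][17-33 FREE]
Op 4: b = realloc(b, 14) -> b = 8; heap: [0-7 FREE][8-21 ALLOC][22-33 FREE]
Op 5: free(b) -> (freed b); heap: [0-33 FREE]
Op 6: c = malloc(9) -> c = 0; heap: [0-8 ALLOC][9-33 FREE]
malloc(24): first-fit scan over [0-8 ALLOC][9-33 FREE] -> 9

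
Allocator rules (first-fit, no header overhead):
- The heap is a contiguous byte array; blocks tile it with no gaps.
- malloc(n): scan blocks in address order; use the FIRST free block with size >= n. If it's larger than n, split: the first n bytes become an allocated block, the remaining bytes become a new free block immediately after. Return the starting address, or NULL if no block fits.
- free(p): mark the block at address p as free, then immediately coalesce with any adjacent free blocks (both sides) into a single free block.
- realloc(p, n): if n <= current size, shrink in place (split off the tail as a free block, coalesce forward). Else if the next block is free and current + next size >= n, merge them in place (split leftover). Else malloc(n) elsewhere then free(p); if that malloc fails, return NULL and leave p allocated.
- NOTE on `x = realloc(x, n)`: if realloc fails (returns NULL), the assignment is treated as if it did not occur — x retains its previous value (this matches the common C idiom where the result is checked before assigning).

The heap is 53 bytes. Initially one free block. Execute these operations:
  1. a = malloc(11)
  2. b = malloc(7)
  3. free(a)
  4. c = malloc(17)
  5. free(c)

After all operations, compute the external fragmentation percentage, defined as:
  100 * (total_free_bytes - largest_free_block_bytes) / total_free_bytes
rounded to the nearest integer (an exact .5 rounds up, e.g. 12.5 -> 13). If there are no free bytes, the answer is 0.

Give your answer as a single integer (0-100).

Op 1: a = malloc(11) -> a = 0; heap: [0-10 ALLOC][11-52 FREE]
Op 2: b = malloc(7) -> b = 11; heap: [0-10 ALLOC][11-17 ALLOC][18-52 FREE]
Op 3: free(a) -> (freed a); heap: [0-10 FREE][11-17 ALLOC][18-52 FREE]
Op 4: c = malloc(17) -> c = 18; heap: [0-10 FREE][11-17 ALLOC][18-34 ALLOC][35-52 FREE]
Op 5: free(c) -> (freed c); heap: [0-10 FREE][11-17 ALLOC][18-52 FREE]
Free blocks: [11 35] total_free=46 largest=35 -> 100*(46-35)/46 = 1100/46 ≈ 23.913 -> rounds to 24

Answer: 24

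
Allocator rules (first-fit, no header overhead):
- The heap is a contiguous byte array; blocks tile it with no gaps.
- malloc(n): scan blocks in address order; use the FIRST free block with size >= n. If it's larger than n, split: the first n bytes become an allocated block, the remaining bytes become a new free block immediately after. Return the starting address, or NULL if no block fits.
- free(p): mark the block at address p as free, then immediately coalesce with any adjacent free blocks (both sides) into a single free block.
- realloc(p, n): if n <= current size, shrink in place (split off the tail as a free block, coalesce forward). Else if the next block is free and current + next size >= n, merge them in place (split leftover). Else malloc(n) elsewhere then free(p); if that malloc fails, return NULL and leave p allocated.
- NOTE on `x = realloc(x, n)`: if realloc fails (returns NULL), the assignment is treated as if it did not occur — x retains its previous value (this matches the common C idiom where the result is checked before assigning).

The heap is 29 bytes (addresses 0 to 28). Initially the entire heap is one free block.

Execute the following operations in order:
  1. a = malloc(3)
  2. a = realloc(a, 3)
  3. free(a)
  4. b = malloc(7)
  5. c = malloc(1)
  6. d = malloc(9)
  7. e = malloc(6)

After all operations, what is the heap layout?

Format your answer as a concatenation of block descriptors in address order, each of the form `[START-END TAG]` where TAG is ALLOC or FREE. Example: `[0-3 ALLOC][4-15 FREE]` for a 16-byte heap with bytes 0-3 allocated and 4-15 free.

Answer: [0-6 ALLOC][7-7 ALLOC][8-16 ALLOC][17-22 ALLOC][23-28 FREE]

Derivation:
Op 1: a = malloc(3) -> a = 0; heap: [0-2 ALLOC][3-28 FREE]
Op 2: a = realloc(a, 3) -> a = 0; heap: [0-2 ALLOC][3-28 FREE]
Op 3: free(a) -> (freed a); heap: [0-28 FREE]
Op 4: b = malloc(7) -> b = 0; heap: [0-6 ALLOC][7-28 FREE]
Op 5: c = malloc(1) -> c = 7; heap: [0-6 ALLOC][7-7 ALLOC][8-28 FREE]
Op 6: d = malloc(9) -> d = 8; heap: [0-6 ALLOC][7-7 ALLOC][8-16 ALLOC][17-28 FREE]
Op 7: e = malloc(6) -> e = 17; heap: [0-6 ALLOC][7-7 ALLOC][8-16 ALLOC][17-22 ALLOC][23-28 FREE]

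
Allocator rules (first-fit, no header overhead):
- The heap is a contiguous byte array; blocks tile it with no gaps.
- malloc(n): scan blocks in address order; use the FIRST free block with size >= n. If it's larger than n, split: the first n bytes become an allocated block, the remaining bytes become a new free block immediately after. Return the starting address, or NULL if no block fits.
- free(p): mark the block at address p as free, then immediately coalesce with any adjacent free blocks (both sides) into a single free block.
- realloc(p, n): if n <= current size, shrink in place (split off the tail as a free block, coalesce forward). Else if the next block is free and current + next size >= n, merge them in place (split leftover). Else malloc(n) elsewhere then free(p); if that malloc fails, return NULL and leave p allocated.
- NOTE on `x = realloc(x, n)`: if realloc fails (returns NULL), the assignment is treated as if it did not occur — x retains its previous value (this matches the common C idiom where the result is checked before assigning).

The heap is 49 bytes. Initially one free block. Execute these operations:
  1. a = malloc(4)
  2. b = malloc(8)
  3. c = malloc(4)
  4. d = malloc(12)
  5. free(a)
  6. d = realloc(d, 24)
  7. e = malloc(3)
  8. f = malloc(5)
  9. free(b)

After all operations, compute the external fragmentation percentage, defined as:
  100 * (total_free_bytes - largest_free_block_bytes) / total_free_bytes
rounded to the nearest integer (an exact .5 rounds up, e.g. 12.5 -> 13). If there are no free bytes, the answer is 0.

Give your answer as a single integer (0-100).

Answer: 31

Derivation:
Op 1: a = malloc(4) -> a = 0; heap: [0-3 ALLOC][4-48 FREE]
Op 2: b = malloc(8) -> b = 4; heap: [0-3 ALLOC][4-11 ALLOC][12-48 FREE]
Op 3: c = malloc(4) -> c = 12; heap: [0-3 ALLOC][4-11 ALLOC][12-15 ALLOC][16-48 FREE]
Op 4: d = malloc(12) -> d = 16; heap: [0-3 ALLOC][4-11 ALLOC][12-15 ALLOC][16-27 ALLOC][28-48 FREE]
Op 5: free(a) -> (freed a); heap: [0-3 FREE][4-11 ALLOC][12-15 ALLOC][16-27 ALLOC][28-48 FREE]
Op 6: d = realloc(d, 24) -> d = 16; heap: [0-3 FREE][4-11 ALLOC][12-15 ALLOC][16-39 ALLOC][40-48 FREE]
Op 7: e = malloc(3) -> e = 0; heap: [0-2 ALLOC][3-3 FREE][4-11 ALLOC][12-15 ALLOC][16-39 ALLOC][40-48 FREE]
Op 8: f = malloc(5) -> f = 40; heap: [0-2 ALLOC][3-3 FREE][4-11 ALLOC][12-15 ALLOC][16-39 ALLOC][40-44 ALLOC][45-48 FREE]
Op 9: free(b) -> (freed b); heap: [0-2 ALLOC][3-11 FREE][12-15 ALLOC][16-39 ALLOC][40-44 ALLOC][45-48 FREE]
Free blocks: [9 4] total_free=13 largest=9 -> 100*(13-9)/13 = 400/13 ≈ 30.769 -> rounds to 31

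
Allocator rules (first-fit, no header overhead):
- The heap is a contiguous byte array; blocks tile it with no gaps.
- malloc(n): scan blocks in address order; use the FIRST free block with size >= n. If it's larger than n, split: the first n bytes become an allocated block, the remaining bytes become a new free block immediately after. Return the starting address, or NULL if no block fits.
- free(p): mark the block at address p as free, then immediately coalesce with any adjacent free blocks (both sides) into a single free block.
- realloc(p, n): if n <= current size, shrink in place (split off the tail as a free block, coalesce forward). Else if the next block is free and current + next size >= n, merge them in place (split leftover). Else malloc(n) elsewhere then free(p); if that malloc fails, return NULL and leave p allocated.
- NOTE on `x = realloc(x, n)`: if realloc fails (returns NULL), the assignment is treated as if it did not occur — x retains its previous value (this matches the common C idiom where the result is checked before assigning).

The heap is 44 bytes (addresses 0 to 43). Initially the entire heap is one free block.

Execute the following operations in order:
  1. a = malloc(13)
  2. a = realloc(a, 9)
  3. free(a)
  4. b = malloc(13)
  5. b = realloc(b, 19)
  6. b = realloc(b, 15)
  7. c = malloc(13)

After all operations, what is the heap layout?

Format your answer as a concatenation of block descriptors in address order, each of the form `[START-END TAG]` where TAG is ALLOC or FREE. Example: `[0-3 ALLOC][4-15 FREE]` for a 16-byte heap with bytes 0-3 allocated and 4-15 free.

Op 1: a = malloc(13) -> a = 0; heap: [0-12 ALLOC][13-43 FREE]
Op 2: a = realloc(a, 9) -> a = 0; heap: [0-8 ALLOC][9-43 FREE]
Op 3: free(a) -> (freed a); heap: [0-43 FREE]
Op 4: b = malloc(13) -> b = 0; heap: [0-12 ALLOC][13-43 FREE]
Op 5: b = realloc(b, 19) -> b = 0; heap: [0-18 ALLOC][19-43 FREE]
Op 6: b = realloc(b, 15) -> b = 0; heap: [0-14 ALLOC][15-43 FREE]
Op 7: c = malloc(13) -> c = 15; heap: [0-14 ALLOC][15-27 ALLOC][28-43 FREE]

Answer: [0-14 ALLOC][15-27 ALLOC][28-43 FREE]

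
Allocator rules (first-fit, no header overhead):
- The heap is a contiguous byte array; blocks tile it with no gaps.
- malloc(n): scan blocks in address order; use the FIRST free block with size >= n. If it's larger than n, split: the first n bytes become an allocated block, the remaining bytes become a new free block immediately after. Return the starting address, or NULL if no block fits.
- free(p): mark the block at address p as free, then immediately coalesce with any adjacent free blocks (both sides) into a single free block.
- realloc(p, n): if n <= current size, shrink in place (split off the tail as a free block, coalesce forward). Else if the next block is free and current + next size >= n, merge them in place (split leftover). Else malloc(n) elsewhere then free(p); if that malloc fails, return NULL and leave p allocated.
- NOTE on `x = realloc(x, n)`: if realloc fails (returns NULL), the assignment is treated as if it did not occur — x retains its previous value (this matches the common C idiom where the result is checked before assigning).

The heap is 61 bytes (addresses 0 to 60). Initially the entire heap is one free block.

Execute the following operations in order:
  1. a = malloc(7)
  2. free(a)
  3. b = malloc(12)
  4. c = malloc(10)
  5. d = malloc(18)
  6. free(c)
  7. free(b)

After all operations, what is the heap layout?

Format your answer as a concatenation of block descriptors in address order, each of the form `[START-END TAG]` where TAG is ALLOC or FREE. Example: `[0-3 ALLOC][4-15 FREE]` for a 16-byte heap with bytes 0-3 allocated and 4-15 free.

Op 1: a = malloc(7) -> a = 0; heap: [0-6 ALLOC][7-60 FREE]
Op 2: free(a) -> (freed a); heap: [0-60 FREE]
Op 3: b = malloc(12) -> b = 0; heap: [0-11 ALLOC][12-60 FREE]
Op 4: c = malloc(10) -> c = 12; heap: [0-11 ALLOC][12-21 ALLOC][22-60 FREE]
Op 5: d = malloc(18) -> d = 22; heap: [0-11 ALLOC][12-21 ALLOC][22-39 ALLOC][40-60 FREE]
Op 6: free(c) -> (freed c); heap: [0-11 ALLOC][12-21 FREE][22-39 ALLOC][40-60 FREE]
Op 7: free(b) -> (freed b); heap: [0-21 FREE][22-39 ALLOC][40-60 FREE]

Answer: [0-21 FREE][22-39 ALLOC][40-60 FREE]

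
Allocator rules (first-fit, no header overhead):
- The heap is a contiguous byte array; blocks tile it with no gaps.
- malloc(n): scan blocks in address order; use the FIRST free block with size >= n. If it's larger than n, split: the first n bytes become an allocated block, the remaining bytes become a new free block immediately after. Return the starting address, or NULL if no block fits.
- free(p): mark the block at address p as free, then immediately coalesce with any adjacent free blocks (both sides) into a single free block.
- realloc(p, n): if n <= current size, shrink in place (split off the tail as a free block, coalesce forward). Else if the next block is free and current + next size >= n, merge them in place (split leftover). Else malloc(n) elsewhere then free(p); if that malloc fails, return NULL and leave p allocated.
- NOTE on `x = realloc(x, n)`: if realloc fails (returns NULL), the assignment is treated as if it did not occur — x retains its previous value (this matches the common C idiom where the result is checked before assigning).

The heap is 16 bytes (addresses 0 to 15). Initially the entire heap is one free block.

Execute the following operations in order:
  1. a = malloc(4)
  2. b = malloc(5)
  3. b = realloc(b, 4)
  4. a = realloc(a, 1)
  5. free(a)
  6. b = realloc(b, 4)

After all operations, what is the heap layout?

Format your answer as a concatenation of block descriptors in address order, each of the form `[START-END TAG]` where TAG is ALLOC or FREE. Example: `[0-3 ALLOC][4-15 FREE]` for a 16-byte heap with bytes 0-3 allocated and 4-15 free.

Op 1: a = malloc(4) -> a = 0; heap: [0-3 ALLOC][4-15 FREE]
Op 2: b = malloc(5) -> b = 4; heap: [0-3 ALLOC][4-8 ALLOC][9-15 FREE]
Op 3: b = realloc(b, 4) -> b = 4; heap: [0-3 ALLOC][4-7 ALLOC][8-15 FREE]
Op 4: a = realloc(a, 1) -> a = 0; heap: [0-0 ALLOC][1-3 FREE][4-7 ALLOC][8-15 FREE]
Op 5: free(a) -> (freed a); heap: [0-3 FREE][4-7 ALLOC][8-15 FREE]
Op 6: b = realloc(b, 4) -> b = 4; heap: [0-3 FREE][4-7 ALLOC][8-15 FREE]

Answer: [0-3 FREE][4-7 ALLOC][8-15 FREE]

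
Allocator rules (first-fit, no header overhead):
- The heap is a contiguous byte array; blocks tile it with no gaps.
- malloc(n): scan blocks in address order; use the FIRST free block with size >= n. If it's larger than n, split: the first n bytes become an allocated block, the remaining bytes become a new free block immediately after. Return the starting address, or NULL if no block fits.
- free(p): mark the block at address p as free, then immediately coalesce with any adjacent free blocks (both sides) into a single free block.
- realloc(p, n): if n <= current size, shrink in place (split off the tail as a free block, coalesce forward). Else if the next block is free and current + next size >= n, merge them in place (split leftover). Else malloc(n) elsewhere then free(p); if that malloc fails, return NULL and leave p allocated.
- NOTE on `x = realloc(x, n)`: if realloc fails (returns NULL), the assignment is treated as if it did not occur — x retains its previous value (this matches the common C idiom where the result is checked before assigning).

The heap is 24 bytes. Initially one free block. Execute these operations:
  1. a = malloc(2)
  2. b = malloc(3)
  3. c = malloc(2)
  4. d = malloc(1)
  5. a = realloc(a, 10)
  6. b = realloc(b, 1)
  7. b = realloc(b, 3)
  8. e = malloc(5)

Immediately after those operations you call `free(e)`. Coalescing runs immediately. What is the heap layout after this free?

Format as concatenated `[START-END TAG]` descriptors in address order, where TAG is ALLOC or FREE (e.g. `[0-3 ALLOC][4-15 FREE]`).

Answer: [0-1 FREE][2-4 ALLOC][5-6 ALLOC][7-7 ALLOC][8-17 ALLOC][18-23 FREE]

Derivation:
Op 1: a = malloc(2) -> a = 0; heap: [0-1 ALLOC][2-23 FREE]
Op 2: b = malloc(3) -> b = 2; heap: [0-1 ALLOC][2-4 ALLOC][5-23 FREE]
Op 3: c = malloc(2) -> c = 5; heap: [0-1 ALLOC][2-4 ALLOC][5-6 ALLOC][7-23 FREE]
Op 4: d = malloc(1) -> d = 7; heap: [0-1 ALLOC][2-4 ALLOC][5-6 ALLOC][7-7 ALLOC][8-23 FREE]
Op 5: a = realloc(a, 10) -> a = 8; heap: [0-1 FREE][2-4 ALLOC][5-6 ALLOC][7-7 ALLOC][8-17 ALLOC][18-23 FREE]
Op 6: b = realloc(b, 1) -> b = 2; heap: [0-1 FREE][2-2 ALLOC][3-4 FREE][5-6 ALLOC][7-7 ALLOC][8-17 ALLOC][18-23 FREE]
Op 7: b = realloc(b, 3) -> b = 2; heap: [0-1 FREE][2-4 ALLOC][5-6 ALLOC][7-7 ALLOC][8-17 ALLOC][18-23 FREE]
Op 8: e = malloc(5) -> e = 18; heap: [0-1 FREE][2-4 ALLOC][5-6 ALLOC][7-7 ALLOC][8-17 ALLOC][18-22 ALLOC][23-23 FREE]
free(e): e = 18 -> block [18-22 ALLOC]; mark free, coalesce with adjacent free neighbors -> [0-1 FREE][2-4 ALLOC][5-6 ALLOC][7-7 ALLOC][8-17 ALLOC][18-23 FREE]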